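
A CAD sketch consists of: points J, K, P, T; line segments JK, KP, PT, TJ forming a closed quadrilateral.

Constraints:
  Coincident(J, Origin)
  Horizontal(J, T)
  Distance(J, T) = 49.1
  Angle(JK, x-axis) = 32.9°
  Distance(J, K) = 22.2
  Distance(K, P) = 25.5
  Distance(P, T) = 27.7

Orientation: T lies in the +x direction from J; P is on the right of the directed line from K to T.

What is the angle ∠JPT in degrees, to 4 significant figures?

125.1°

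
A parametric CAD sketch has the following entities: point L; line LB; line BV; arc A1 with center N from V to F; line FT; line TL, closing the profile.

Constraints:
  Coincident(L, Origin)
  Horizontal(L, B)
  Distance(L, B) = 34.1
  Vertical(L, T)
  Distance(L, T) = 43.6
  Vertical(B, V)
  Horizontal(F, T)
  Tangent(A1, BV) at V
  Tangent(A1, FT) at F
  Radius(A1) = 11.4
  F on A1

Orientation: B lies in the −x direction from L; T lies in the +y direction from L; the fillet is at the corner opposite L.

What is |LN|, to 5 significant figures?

39.397

LT is vertical with |LT| = 43.6 and T on the +y side, so T = (0.0000, 43.600). The virtual corner opposite L is at (-34.100, 43.600). Since A1 is tangent to BV there, NV ⟂ BV and A1 meets FT tangentially, so NF is at right angles to FT, with radius 11.4, so the center N sits 11.4 in from both sides at N = (-22.700, 32.200). Then |LN| = |N − L| = 39.397.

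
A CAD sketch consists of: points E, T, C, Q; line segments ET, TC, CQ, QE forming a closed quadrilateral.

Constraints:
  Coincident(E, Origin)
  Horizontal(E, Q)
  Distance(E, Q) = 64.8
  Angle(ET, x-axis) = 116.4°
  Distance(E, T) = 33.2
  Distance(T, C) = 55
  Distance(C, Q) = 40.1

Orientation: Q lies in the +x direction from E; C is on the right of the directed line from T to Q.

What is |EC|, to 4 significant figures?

26.62

Checks: E = (0.00, 0.00) ✓; |TC| = 55.00 ✓; |CQ| = 40.10 ✓.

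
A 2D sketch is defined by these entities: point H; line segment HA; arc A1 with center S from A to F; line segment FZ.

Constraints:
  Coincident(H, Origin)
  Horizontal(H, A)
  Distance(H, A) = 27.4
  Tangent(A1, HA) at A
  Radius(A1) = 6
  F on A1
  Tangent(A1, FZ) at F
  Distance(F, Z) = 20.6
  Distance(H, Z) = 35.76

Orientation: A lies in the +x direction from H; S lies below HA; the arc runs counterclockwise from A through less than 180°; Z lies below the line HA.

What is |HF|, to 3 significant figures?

22.4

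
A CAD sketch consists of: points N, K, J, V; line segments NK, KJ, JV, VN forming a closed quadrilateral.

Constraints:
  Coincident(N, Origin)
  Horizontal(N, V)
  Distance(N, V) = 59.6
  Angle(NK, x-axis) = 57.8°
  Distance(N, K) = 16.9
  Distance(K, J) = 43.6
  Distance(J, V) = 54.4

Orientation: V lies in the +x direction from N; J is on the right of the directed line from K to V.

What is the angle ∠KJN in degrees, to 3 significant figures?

19.0°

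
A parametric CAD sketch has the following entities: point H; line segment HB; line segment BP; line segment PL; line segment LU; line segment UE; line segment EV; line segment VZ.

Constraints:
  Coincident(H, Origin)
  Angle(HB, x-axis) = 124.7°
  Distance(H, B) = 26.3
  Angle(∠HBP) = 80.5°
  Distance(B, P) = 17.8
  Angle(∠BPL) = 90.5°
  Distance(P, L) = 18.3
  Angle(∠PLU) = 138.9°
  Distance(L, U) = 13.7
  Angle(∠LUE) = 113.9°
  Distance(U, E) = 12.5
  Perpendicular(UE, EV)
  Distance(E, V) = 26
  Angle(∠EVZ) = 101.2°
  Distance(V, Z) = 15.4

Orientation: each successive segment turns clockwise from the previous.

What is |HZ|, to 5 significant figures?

28.803

UE ⟂ EV, so EV runs at 98.500°; with |EV| = 26.0, V = (-10.774, 23.370). ∠EVZ = 101.2° gives VZ at 19.700° from the x-axis; with |VZ| = 15.4, Z = (3.7246, 28.562). Then |HZ| = |Z − H| = 28.803.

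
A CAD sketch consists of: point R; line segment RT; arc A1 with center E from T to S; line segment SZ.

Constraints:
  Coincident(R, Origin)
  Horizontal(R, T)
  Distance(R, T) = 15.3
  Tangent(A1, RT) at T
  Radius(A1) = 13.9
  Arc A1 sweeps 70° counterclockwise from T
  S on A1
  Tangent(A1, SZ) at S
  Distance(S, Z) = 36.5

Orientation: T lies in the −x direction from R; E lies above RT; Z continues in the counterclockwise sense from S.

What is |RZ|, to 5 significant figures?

44.636

R is at the origin; R and T share the same y with |RT| = 15.3 and T on the −x side, so T = (-15.300, 0.0000). A1 meets RT tangentially, so ET is at right angles to RT, so E = T + (0, 13.9) = (-15.300, 13.900). On A1, T sits at bearing -90° from E; a 70° counterclockwise sweep puts S at bearing -20°, so S = E + 13.9·(cos -20°, sin -20°) = (-2.2383, 9.1459). The tangent condition forces ES to be normal to SZ, so SZ runs along (−sin -20°, cos -20°); with |SZ| = 36.5, Z = (10.245, 43.445). Then |RZ| = |Z − R| = 44.636.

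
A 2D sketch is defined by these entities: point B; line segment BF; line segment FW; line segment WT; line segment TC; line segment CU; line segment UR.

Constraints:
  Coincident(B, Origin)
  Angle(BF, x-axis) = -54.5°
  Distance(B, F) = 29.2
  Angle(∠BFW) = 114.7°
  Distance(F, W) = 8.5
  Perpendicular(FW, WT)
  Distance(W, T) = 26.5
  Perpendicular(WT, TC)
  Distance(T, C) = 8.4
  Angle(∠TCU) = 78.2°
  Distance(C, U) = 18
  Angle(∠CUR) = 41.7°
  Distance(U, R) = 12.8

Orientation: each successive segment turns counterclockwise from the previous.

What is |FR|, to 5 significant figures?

22.413

B is at the origin; BF runs at -54.5° with length 29.2, so F = (16.957, -23.772). ∠BFW = 114.7° gives FW at 10.800° from the x-axis; with |FW| = 8.5, W = (25.306, -22.179). FW ⟂ WT, so WT runs at 100.80°; with |WT| = 26.5, T = (20.340, 3.8512). The perpendicularity gives TC at right angles to WT, so TC runs at -169.20°; with |TC| = 8.4, C = (12.089, 2.2772). ∠TCU = 78.2° gives CU at -67.400° from the x-axis; with |CU| = 18.0, U = (19.006, -14.341). ∠CUR = 41.7° gives UR at 70.900° from the x-axis; with |UR| = 12.8, R = (23.195, -2.2453). Then |FR| = |R − F| = 22.413.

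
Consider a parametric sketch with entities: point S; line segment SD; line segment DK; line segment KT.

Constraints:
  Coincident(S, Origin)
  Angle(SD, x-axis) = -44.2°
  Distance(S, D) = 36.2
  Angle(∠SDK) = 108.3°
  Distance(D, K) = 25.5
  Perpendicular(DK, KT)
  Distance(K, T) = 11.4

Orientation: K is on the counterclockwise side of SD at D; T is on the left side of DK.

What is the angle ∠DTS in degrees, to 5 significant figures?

56.012°

∠SDK = 108.3°, so DK runs at -44.2° + (180° − 108.3°) = 27.500° from the x-axis; with |DK| = 25.5, K = D + 25.5·(cos 27.500°, sin 27.500°) = (48.571, -13.463). DK is perpendicular to KT; with |KT| = 11.4 on the left of DK, T = K + 11.4·(-0.46175, 0.88701) = (43.307, -3.3509). Then cos ∠DTS = TD·TS / (|TD||TS|), giving 56.012°.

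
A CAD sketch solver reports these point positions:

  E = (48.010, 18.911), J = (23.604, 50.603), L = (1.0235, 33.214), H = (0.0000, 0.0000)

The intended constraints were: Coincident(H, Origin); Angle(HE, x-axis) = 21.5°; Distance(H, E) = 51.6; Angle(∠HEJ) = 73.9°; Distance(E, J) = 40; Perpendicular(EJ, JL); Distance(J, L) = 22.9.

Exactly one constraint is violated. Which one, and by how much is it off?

Distance(J, L) = 22.9 — off by 5.60.

H = (0.00, 0.00) ✓; HE at 21.50° ✓; |HE| = 51.60 ✓; ∠HEJ = 73.90° ✓; |EJ| = 40.00 ✓; ∠(EJ, JL) = 90.00° ✓; |JL| = 28.50 ✗.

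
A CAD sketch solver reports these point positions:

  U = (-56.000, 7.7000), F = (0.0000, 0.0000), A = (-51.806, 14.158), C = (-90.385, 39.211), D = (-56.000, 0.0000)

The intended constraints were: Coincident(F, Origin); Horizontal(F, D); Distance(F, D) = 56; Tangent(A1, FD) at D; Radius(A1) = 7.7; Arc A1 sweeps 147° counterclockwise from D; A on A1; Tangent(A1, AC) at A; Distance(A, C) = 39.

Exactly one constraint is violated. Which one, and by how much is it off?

Distance(A, C) = 39 — off by 7.00.

F = (0.00, 0.00) ✓; F.y = 0.00, D.y = 0.00 ✓; |FD| = 56.00 ✓; ∠(UD, DF) = 90.00° ✓; |UD| = 7.700 ✓; bearing(U→A) − bearing(U→D) = 147.0° ✓; |UA| = 7.700 ✓; ∠(UA, AC) = 90.00° ✓; |AC| = 46.00 ✗.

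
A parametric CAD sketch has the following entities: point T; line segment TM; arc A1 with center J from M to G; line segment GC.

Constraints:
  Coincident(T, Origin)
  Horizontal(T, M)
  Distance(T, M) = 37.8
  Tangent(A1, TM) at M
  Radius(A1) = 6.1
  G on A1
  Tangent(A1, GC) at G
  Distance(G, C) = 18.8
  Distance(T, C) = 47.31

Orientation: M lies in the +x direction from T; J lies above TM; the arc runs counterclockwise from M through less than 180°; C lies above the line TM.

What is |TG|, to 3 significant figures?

44.4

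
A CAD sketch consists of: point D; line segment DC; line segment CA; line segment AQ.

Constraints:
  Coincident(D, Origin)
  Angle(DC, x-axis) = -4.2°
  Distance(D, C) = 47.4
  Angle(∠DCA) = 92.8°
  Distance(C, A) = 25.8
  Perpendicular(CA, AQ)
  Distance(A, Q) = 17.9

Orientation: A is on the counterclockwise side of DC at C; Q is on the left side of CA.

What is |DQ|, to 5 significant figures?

40.711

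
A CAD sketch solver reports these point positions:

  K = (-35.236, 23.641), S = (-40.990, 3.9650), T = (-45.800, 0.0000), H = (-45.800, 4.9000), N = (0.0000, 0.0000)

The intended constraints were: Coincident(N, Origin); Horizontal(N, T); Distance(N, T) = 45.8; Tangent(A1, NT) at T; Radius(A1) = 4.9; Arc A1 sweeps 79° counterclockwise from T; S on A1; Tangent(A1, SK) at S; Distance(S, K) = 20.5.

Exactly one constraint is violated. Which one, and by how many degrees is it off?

Tangent(A1, SK) at S — off by 5.30°.

N = (0.00, 0.00) ✓; N.y = 0.00, T.y = 0.00 ✓; |NT| = 45.80 ✓; ∠(HT, TN) = 90.00° ✓; |HT| = 4.900 ✓; bearing(H→S) − bearing(H→T) = 79.00° ✓; |HS| = 4.900 ✓; ∠(HS, SK) = 95.30° ✗; |SK| = 20.50 ✓.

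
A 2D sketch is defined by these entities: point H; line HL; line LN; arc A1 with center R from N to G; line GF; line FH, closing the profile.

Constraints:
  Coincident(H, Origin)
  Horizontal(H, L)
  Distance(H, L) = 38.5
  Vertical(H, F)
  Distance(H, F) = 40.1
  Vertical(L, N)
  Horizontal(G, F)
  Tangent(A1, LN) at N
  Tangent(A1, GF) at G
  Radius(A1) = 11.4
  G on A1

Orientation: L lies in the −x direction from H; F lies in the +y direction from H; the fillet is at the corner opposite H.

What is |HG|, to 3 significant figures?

48.4

H is at the origin; H and L share the same y with |HL| = 38.5 and L on the −x side, so L = (-38.5, 0.00). HF is vertical with |HF| = 40.1 and F on the +y side, so F = (0.00, 40.1). The virtual corner opposite H is at (-38.5, 40.1). Since A1 is tangent to LN there, RN ⟂ LN and A1 meets GF tangentially, so RG is at right angles to GF, with radius 11.4, so the center R sits 11.4 in from both sides at R = (-27.1, 28.7). That places the tangent points at N = (-38.5, 28.7) on LN and G = (-27.1, 40.1) on GF. Then |HG| = |G − H| = 48.4.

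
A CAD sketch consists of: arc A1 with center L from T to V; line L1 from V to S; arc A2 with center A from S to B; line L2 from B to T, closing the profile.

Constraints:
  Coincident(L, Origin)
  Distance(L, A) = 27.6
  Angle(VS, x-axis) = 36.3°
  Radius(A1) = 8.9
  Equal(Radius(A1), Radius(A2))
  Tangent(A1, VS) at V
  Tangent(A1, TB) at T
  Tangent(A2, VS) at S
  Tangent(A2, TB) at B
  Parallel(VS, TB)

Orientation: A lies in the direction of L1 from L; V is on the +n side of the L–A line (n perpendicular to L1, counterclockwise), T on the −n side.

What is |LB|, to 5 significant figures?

28.999

The slot axis is L1's direction at 36.3°, so u = (cos 36.3°, sin 36.3°) = (0.80593, 0.59201) and n = (−sin 36.3°, cos 36.3°) = (-0.59201, 0.80593). L is at the origin and A lies 27.6 along u from L, so A = 27.6·u = (22.244, 16.340). Tangency of A1 to both parallel lines with radius 8.9 puts V and T at L ± 8.9·n: V = (-5.2689, 7.1728), T = (5.2689, -7.1728). Equal radii place S and B the same way about A: S = A + 8.9·n = (16.975, 23.512), B = A − 8.9·n = (27.513, 9.1668). Then |LB| = |B − L| = 28.999.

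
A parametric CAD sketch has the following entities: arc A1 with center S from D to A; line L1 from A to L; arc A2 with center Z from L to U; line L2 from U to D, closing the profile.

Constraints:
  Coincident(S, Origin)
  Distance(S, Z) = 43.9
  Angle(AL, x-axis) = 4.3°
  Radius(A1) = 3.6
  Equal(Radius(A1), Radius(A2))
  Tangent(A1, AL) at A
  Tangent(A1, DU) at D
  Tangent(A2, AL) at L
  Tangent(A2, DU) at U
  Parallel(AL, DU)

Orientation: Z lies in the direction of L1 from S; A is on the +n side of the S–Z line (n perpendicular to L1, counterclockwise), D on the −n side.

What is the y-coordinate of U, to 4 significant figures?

-0.2983

The slot axis is L1's direction at 4.3°, so u = (cos 4.3°, sin 4.3°) = (0.9972, 0.07498) and n = (−sin 4.3°, cos 4.3°) = (-0.07498, 0.9972). S is at the origin and Z lies 43.9 along u from S, so Z = 43.9·u = (43.78, 3.292). Tangency of A1 to both parallel lines with radius 3.6 puts A and D at S ± 3.6·n: A = (-0.2699, 3.590), D = (0.2699, -3.590). Equal radii place L and U the same way about Z: L = Z + 3.6·n = (43.51, 6.881), U = Z − 3.6·n = (44.05, -0.2983). So U.y = -0.2983.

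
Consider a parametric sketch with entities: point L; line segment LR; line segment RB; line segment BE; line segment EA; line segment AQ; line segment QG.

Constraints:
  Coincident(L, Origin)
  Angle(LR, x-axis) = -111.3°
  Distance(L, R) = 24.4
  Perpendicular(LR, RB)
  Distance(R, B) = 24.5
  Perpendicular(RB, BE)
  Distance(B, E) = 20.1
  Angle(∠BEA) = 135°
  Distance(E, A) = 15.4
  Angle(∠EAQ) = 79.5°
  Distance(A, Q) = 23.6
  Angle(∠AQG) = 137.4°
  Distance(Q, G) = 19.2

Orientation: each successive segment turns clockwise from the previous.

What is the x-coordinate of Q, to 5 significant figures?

-4.8981

L is at the origin; LR runs at -111.3° with length 24.4, so R = (-8.8633, -22.733). LR is perpendicular to RB, so RB runs at 158.70°; with |RB| = 24.5, B = (-31.690, -13.834). The perpendicularity gives BE at right angles to RB, so BE runs at 68.700°; with |BE| = 20.1, E = (-24.388, 4.8934). ∠BEA = 135.0° gives EA at 23.700° from the x-axis; with |EA| = 15.4, A = (-10.287, 11.083). ∠EAQ = 79.5° gives AQ at -76.800° from the x-axis; with |AQ| = 23.6, Q = (-4.8981, -11.893). So Q.x = -4.8981.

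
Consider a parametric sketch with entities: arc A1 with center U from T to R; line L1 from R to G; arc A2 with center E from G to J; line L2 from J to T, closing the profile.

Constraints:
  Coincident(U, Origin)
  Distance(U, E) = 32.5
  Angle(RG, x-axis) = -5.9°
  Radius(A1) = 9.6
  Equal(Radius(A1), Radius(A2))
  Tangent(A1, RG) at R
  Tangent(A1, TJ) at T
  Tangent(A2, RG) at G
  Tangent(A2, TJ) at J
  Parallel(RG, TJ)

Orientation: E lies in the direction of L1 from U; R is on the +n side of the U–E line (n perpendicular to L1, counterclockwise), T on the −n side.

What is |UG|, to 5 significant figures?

33.888

Tangency of A1 to both parallel lines with radius 9.6 puts R and T at U ± 9.6·n: R = (0.98681, 9.5491), T = (-0.98681, -9.5491). Equal radii place G and J the same way about E: G = E + 9.6·n = (33.315, 6.2084), J = E − 9.6·n = (31.341, -12.890). Then |UG| = |G − U| = 33.888.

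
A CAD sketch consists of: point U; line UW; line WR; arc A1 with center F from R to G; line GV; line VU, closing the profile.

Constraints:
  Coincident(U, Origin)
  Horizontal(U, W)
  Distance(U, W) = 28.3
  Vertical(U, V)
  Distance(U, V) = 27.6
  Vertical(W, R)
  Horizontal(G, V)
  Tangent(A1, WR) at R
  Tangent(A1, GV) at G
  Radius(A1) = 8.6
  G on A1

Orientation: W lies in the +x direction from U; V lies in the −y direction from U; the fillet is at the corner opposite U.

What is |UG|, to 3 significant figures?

33.9

U is at the origin; UW is horizontal with |UW| = 28.3 and W on the +x side, so W = (28.3, 0.00). U and V share the same x with |UV| = 27.6 and V on the −y side, so V = (0.00, -27.6). The virtual corner opposite U is at (28.3, -27.6). Tangency of A1 to WR means the radius FR is perpendicular to WR and tangency of A1 to GV means the radius FG is perpendicular to GV, with radius 8.6, so the center F sits 8.6 in from both sides at F = (19.7, -19.0). That places the tangent points at R = (28.3, -19.0) on WR and G = (19.7, -27.6) on GV. Then |UG| = |G − U| = 33.9.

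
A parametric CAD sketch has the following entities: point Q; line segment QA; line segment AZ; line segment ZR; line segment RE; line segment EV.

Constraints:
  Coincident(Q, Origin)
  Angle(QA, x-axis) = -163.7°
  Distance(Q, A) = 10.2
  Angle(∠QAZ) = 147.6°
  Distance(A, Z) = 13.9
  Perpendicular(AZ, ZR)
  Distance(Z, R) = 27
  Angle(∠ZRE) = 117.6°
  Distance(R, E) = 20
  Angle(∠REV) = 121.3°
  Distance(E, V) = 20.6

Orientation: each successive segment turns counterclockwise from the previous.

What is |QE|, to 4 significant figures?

31.17

AZ is perpendicular to ZR, so ZR runs at -41.30°; with |ZR| = 27.0, R = (1.320, -31.13). ∠ZRE = 117.6° gives RE at 21.10° from the x-axis; with |RE| = 20.0, E = (19.98, -23.93). Then |QE| = |E − Q| = 31.17.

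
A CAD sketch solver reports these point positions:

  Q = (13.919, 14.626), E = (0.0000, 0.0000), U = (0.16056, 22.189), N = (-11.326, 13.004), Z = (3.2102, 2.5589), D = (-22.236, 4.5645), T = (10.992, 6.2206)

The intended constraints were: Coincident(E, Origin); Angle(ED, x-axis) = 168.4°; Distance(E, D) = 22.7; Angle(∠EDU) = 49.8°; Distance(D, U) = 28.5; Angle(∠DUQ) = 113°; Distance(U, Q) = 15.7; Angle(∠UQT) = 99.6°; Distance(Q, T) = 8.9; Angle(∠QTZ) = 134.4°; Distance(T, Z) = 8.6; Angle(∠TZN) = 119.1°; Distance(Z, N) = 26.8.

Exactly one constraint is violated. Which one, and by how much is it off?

Distance(Z, N) = 26.8 — off by 8.90.

E = (0.00, 0.00) ✓; ED at 168.4° ✓; |ED| = 22.70 ✓; ∠EDU = 49.80° ✓; |DU| = 28.50 ✓; ∠DUQ = 113.0° ✓; |UQ| = 15.70 ✓; ∠UQT = 99.60° ✓; |QT| = 8.900 ✓; ∠QTZ = 134.4° ✓; |TZ| = 8.600 ✓; ∠TZN = 119.1° ✓; |ZN| = 17.90 ✗.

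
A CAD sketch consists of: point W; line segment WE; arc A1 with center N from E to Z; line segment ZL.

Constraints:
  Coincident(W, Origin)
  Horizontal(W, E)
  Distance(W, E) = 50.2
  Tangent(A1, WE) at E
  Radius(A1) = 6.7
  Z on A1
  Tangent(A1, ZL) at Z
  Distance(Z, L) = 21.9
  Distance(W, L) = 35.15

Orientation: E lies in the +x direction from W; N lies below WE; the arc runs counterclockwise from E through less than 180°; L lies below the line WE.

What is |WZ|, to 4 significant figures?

45.40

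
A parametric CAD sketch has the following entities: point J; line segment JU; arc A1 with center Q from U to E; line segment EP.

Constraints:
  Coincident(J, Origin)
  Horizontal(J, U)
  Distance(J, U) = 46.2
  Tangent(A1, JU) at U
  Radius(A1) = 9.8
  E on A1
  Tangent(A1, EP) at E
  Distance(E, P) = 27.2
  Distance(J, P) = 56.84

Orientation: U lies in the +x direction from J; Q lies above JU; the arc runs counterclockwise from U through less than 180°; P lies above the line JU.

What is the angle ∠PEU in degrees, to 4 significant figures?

120.8°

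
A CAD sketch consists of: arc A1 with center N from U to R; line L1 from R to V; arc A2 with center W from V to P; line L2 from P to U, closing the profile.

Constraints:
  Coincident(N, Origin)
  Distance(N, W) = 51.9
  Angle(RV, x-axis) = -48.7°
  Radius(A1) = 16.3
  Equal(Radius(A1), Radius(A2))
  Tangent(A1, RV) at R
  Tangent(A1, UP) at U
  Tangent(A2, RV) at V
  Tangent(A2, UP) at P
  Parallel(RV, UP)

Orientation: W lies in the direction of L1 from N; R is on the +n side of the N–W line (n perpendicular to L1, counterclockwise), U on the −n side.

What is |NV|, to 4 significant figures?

54.40

Tangency of A1 to both parallel lines with radius 16.3 puts R and U at N ± 16.3·n: R = (12.25, 10.76), U = (-12.25, -10.76). Equal radii place V and P the same way about W: V = W + 16.3·n = (46.50, -28.23), P = W − 16.3·n = (22.01, -49.75). Then |NV| = |V − N| = 54.40.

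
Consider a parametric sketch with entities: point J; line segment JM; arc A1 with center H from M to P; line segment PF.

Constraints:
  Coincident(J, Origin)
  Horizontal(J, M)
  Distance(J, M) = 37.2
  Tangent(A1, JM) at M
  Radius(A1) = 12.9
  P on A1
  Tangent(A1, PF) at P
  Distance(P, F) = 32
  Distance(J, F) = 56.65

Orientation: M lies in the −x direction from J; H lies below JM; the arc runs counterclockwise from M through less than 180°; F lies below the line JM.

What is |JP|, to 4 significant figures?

52.06

Checks: |HP| = 12.90 ✓; ∠(HP, PF) = 90.00° ✓; |PF| = 32.00 ✓; |JF| = 56.65 ✓.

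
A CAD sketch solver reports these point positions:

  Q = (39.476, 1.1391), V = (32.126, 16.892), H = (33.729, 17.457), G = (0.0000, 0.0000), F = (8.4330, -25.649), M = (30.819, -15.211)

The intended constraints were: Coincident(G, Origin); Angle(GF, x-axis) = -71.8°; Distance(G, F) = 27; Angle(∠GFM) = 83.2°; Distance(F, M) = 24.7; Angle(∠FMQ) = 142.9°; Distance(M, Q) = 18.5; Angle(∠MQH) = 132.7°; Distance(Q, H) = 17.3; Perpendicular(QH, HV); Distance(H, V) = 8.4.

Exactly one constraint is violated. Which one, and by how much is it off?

Distance(H, V) = 8.4 — off by 6.70.

G = (0.00, 0.00) ✓; GF at -71.80° ✓; |GF| = 27.00 ✓; ∠GFM = 83.20° ✓; |FM| = 24.70 ✓; ∠FMQ = 142.9° ✓; |MQ| = 18.50 ✓; ∠MQH = 132.7° ✓; |QH| = 17.30 ✓; ∠(QH, HV) = 90.01° ✓; |HV| = 1.700 ✗.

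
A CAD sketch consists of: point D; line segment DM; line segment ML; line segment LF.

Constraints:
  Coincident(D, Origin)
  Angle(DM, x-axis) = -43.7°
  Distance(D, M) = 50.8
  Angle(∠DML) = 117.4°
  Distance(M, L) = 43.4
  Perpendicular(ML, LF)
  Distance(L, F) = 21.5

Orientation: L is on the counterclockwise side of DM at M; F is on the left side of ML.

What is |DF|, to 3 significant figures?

70.8

∠DML = 117.4°, so ML runs at -43.7° + (180° − 117.4°) = 18.9° from the x-axis; with |ML| = 43.4, L = M + 43.4·(cos 18.9°, sin 18.9°) = (77.8, -21.0). ML ⟂ LF; with |LF| = 21.5 on the left of ML, F = L + 21.5·(-0.324, 0.946) = (70.8, -0.698). Then |DF| = |F − D| = 70.8.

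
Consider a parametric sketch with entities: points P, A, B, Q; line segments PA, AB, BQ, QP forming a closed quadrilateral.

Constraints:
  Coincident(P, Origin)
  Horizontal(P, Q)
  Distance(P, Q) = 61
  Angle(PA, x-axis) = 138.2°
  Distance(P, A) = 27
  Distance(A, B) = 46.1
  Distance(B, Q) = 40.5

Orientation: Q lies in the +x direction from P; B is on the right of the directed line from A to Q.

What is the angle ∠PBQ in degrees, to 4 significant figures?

165.4°

P is at the origin; P and Q share the same y with |PQ| = 61.0 and Q in +x, so Q = (61.0, 0). PA runs at 138.2° with |PA| = 27.0, so A = (-20.13, 18.00). B is determined by |AB| = 46.1 and |BQ| = 40.5 together: it lies at the intersection of circle(A, 46.1) and circle(Q, 40.5). With |AQ| = 83.10, the foot of the radical line on AQ is 44.47 from A and the perpendicular offset is √(46.1² − 44.47²) = 12.16. Taking the right-of-AQ solution: B = (20.65, -3.503).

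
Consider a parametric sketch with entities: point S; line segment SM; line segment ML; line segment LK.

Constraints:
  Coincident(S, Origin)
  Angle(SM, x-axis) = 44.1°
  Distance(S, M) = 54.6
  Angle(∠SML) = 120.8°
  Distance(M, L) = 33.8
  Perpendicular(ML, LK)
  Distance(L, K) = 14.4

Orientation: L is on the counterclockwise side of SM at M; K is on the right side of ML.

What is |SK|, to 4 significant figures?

87.01

S is at the origin; SM runs at 44.1° with length 54.6, so M = 54.6·(cos 44.1°, sin 44.1°) = (39.21, 38.00). ∠SML = 120.8°, so ML runs at 44.1° + (180° − 120.8°) = 103.3° from the x-axis; with |ML| = 33.8, L = M + 33.8·(cos 103.3°, sin 103.3°) = (31.43, 70.89). ML is perpendicular to LK; with |LK| = 14.4 on the right of ML, K = L + 14.4·(0.9732, 0.2300) = (45.45, 74.20). Then |SK| = |K − S| = 87.01.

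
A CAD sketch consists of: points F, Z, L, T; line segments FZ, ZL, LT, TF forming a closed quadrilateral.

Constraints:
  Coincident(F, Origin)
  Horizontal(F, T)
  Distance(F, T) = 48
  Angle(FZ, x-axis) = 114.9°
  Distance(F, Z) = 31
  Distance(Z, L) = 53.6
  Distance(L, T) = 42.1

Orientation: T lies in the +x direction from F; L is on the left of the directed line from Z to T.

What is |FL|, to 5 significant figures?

56.634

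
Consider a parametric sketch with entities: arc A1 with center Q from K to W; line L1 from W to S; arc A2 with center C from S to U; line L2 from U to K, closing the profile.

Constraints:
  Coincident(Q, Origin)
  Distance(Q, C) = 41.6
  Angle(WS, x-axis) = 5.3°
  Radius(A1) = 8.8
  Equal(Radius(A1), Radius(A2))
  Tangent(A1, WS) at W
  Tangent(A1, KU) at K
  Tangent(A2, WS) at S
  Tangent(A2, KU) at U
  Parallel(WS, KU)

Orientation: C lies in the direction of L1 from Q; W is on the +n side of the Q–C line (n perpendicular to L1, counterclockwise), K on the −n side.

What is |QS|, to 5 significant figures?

42.521

The slot axis is L1's direction at 5.3°, so u = (cos 5.3°, sin 5.3°) = (0.99572, 0.092371) and n = (−sin 5.3°, cos 5.3°) = (-0.092371, 0.99572). Q is at the origin and C lies 41.6 along u from Q, so C = 41.6·u = (41.422, 3.8426). Tangency of A1 to both parallel lines with radius 8.8 puts W and K at Q ± 8.8·n: W = (-0.81286, 8.7624), K = (0.81286, -8.7624). Equal radii place S and U the same way about C: S = C + 8.8·n = (40.609, 12.605), U = C − 8.8·n = (42.235, -4.9198). Then |QS| = |S − Q| = 42.521.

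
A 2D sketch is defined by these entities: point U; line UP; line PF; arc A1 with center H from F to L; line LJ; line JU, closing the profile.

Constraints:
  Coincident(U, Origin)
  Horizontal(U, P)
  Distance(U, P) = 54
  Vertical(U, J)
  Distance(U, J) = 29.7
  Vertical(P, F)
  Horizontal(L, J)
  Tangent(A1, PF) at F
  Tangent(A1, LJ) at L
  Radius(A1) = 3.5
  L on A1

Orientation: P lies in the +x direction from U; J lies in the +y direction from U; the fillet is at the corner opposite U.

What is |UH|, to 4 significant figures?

56.89

U and J share the same x with |UJ| = 29.7 and J on the +y side, so J = (0.000, 29.70). The virtual corner opposite U is at (54.00, 29.70). Tangency of A1 to PF means the radius HF is perpendicular to PF and A1 meets LJ tangentially, so HL is at right angles to LJ, with radius 3.5, so the center H sits 3.5 in from both sides at H = (50.50, 26.20). Then |UH| = |H − U| = 56.89.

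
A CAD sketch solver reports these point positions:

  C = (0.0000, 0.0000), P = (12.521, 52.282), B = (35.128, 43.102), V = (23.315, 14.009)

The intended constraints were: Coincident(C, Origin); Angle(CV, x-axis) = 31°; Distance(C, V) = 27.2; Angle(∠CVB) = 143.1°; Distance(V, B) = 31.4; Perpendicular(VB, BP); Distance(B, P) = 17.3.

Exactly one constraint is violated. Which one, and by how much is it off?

Distance(B, P) = 17.3 — off by 7.10.

C = (0.00, 0.00) ✓; CV at 31.00° ✓; |CV| = 27.20 ✓; ∠CVB = 143.1° ✓; |VB| = 31.40 ✓; ∠(VB, BP) = 90.00° ✓; |BP| = 24.40 ✗.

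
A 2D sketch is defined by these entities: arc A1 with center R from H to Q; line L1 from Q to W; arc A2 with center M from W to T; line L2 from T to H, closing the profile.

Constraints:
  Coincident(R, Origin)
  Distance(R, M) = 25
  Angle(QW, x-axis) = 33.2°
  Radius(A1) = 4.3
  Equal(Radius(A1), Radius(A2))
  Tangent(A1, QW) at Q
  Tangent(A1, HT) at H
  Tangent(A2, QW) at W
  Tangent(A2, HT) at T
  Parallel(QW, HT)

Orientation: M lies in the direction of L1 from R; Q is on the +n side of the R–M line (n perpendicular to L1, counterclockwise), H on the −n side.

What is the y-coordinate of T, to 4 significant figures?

10.09

The slot axis is L1's direction at 33.2°, so u = (cos 33.2°, sin 33.2°) = (0.8368, 0.5476) and n = (−sin 33.2°, cos 33.2°) = (-0.5476, 0.8368). R is at the origin and M lies 25.0 along u from R, so M = 25.0·u = (20.92, 13.69). Tangency of A1 to both parallel lines with radius 4.3 puts Q and H at R ± 4.3·n: Q = (-2.355, 3.598), H = (2.355, -3.598). Equal radii place W and T the same way about M: W = M + 4.3·n = (18.56, 17.29), T = M − 4.3·n = (23.27, 10.09). So T.y = 10.09.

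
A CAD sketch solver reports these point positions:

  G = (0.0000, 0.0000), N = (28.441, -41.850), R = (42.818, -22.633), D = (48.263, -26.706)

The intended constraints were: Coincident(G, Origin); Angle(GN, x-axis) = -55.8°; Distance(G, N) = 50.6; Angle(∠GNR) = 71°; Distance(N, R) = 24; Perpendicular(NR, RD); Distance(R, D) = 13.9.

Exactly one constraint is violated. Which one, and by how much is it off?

Distance(R, D) = 13.9 — off by 7.10.

G = (0.00, 0.00) ✓; GN at -55.80° ✓; |GN| = 50.60 ✓; ∠GNR = 71.00° ✓; |NR| = 24.00 ✓; ∠(NR, RD) = 90.00° ✓; |RD| = 6.800 ✗.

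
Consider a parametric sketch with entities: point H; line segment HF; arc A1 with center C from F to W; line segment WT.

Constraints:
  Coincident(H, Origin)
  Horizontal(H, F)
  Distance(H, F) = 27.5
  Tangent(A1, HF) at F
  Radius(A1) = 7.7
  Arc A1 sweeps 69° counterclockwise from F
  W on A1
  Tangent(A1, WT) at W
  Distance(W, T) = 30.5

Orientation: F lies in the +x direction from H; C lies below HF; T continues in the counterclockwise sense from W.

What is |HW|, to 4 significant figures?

20.90

H is at the origin; H and F share the same y with |HF| = 27.5 and F on the +x side, so F = (27.50, 0.000). A1 meets HF tangentially, so CF is at right angles to HF, so C = F + (0, -7.7) = (27.50, -7.700). On A1, F sits at bearing 90° from C; a 69° counterclockwise sweep puts W at bearing 159°, so W = C + 7.7·(cos 159°, sin 159°) = (20.31, -4.941). Then |HW| = |W − H| = 20.90.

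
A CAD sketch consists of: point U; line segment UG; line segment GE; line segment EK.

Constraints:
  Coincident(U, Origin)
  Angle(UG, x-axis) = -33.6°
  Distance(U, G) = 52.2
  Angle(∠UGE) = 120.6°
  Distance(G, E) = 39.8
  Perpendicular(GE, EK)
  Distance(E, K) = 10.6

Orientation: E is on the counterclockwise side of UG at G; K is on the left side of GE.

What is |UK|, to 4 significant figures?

74.73

∠UGE = 120.6°, so GE runs at -33.6° + (180° − 120.6°) = 25.80° from the x-axis; with |GE| = 39.8, E = G + 39.8·(cos 25.80°, sin 25.80°) = (79.31, -11.56). GE is perpendicular to EK; with |EK| = 10.6 on the left of GE, K = E + 10.6·(-0.4352, 0.9003) = (74.70, -2.021). Then |UK| = |K − U| = 74.73.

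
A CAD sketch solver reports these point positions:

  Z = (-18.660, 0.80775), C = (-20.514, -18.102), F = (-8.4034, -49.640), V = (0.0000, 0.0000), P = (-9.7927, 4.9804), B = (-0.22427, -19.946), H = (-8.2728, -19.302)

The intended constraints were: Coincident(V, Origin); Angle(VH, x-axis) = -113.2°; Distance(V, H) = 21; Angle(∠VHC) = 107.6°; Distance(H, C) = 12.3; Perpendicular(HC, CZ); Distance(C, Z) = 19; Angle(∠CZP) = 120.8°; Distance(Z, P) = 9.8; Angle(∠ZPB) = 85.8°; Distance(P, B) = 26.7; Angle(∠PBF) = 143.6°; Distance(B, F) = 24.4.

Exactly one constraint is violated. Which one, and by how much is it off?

Distance(B, F) = 24.4 — off by 6.40.

V = (0.00, 0.00) ✓; VH at -113.2° ✓; |VH| = 21.00 ✓; ∠VHC = 107.6° ✓; |HC| = 12.30 ✓; ∠(HC, CZ) = 90.00° ✓; |CZ| = 19.00 ✓; ∠CZP = 120.8° ✓; |ZP| = 9.800 ✓; ∠ZPB = 85.80° ✓; |PB| = 26.70 ✓; ∠PBF = 143.6° ✓; |BF| = 30.80 ✗.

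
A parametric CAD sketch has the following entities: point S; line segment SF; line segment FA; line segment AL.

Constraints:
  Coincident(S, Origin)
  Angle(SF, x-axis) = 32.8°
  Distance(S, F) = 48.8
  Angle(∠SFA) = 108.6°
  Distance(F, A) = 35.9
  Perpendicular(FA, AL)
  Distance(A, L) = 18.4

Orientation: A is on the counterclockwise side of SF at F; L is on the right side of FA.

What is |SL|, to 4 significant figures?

82.63

S is at the origin; SF runs at 32.8° with length 48.8, so F = 48.8·(cos 32.8°, sin 32.8°) = (41.02, 26.44). ∠SFA = 108.6°, so FA runs at 32.8° + (180° − 108.6°) = 104.2° from the x-axis; with |FA| = 35.9, A = F + 35.9·(cos 104.2°, sin 104.2°) = (32.21, 61.24). FA is perpendicular to AL; with |AL| = 18.4 on the right of FA, L = A + 18.4·(0.9694, 0.2453) = (50.05, 65.75). Then |SL| = |L − S| = 82.63.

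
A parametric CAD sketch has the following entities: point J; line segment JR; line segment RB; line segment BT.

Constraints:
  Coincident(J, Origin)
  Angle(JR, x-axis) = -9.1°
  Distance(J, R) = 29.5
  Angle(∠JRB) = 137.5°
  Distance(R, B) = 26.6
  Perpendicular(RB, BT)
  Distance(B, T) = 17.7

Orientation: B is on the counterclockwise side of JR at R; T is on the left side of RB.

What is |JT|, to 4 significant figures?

48.40

J is at the origin; JR runs at -9.1° with length 29.5, so R = 29.5·(cos -9.1°, sin -9.1°) = (29.13, -4.666). ∠JRB = 137.5°, so RB runs at -9.1° + (180° − 137.5°) = 33.40° from the x-axis; with |RB| = 26.6, B = R + 26.6·(cos 33.40°, sin 33.40°) = (51.34, 9.977). RB ⟂ BT; with |BT| = 17.7 on the left of RB, T = B + 17.7·(-0.5505, 0.8348) = (41.59, 24.75). Then |JT| = |T − J| = 48.40.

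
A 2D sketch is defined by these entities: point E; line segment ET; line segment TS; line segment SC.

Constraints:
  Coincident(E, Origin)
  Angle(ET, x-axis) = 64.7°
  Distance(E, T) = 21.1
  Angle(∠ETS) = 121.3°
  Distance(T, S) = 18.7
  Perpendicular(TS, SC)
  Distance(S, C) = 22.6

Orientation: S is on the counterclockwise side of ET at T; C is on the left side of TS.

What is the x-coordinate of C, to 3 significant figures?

-20.1

E is at the origin; ET runs at 64.7° with length 21.1, so T = 21.1·(cos 64.7°, sin 64.7°) = (9.02, 19.1). ∠ETS = 121.3°, so TS runs at 64.7° + (180° − 121.3°) = 123° from the x-axis; with |TS| = 18.7, S = T + 18.7·(cos 123°, sin 123°) = (-1.28, 34.7). The perpendicularity gives SC at right angles to TS; with |SC| = 22.6 on the left of TS, C = S + 22.6·(-0.835, -0.550) = (-20.1, 22.2). So C.x = -20.1.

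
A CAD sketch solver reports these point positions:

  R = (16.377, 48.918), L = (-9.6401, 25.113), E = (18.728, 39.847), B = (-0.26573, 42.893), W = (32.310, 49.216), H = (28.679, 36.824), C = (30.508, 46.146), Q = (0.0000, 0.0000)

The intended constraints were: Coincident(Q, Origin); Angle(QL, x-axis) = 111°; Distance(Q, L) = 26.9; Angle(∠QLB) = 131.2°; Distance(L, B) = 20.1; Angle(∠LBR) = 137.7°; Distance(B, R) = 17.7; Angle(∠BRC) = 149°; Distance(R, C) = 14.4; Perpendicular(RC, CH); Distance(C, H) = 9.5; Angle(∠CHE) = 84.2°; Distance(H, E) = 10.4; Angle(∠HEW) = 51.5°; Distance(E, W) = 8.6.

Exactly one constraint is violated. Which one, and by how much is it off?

Distance(E, W) = 8.6 — off by 7.90.

Q = (0.00, 0.00) ✓; QL at 111.0° ✓; |QL| = 26.90 ✓; ∠QLB = 131.2° ✓; |LB| = 20.10 ✓; ∠LBR = 137.7° ✓; |BR| = 17.70 ✓; ∠BRC = 149.0° ✓; |RC| = 14.40 ✓; ∠(RC, CH) = 90.00° ✓; |CH| = 9.500 ✓; ∠CHE = 84.20° ✓; |HE| = 10.40 ✓; ∠HEW = 51.50° ✓; |EW| = 16.50 ✗.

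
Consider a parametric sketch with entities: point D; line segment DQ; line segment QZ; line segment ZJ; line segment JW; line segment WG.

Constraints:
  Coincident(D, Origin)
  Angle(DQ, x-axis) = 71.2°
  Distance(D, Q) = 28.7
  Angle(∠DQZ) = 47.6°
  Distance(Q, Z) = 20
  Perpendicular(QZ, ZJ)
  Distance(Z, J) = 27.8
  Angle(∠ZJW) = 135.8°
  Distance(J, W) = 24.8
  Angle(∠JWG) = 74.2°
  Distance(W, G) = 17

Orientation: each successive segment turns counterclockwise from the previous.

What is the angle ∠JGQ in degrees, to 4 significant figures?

72.61°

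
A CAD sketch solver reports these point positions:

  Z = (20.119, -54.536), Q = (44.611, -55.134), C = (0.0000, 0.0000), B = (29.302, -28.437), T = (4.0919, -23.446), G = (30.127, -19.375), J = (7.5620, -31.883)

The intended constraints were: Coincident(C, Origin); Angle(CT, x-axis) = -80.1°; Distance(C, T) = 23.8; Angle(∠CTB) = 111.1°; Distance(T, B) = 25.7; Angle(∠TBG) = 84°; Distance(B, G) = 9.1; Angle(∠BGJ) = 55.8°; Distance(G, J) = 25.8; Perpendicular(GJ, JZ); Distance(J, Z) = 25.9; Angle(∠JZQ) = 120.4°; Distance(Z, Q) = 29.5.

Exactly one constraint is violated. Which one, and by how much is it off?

Distance(Z, Q) = 29.5 — off by 5.00.

C = (0.00, 0.00) ✓; CT at -80.10° ✓; |CT| = 23.80 ✓; ∠CTB = 111.1° ✓; |TB| = 25.70 ✓; ∠TBG = 84.00° ✓; |BG| = 9.099 ✓; ∠BGJ = 55.80° ✓; |GJ| = 25.80 ✓; ∠(GJ, JZ) = 90.00° ✓; |JZ| = 25.90 ✓; ∠JZQ = 120.4° ✓; |ZQ| = 24.50 ✗.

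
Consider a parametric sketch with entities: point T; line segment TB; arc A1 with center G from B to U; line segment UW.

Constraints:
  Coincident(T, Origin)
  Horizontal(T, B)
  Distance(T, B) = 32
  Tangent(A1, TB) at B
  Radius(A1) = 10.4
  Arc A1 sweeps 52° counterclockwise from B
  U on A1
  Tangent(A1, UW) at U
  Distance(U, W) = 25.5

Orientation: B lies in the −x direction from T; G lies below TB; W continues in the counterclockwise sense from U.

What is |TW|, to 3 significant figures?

60.9

On A1, B sits at bearing 90° from G; a 52° counterclockwise sweep puts U at bearing 142°, so U = G + 10.4·(cos 142°, sin 142°) = (-40.2, -4.00). Tangency of A1 to UW means the radius GU is perpendicular to UW, so UW runs along (−sin 142°, cos 142°); with |UW| = 25.5, W = (-55.9, -24.1). Then |TW| = |W − T| = 60.9.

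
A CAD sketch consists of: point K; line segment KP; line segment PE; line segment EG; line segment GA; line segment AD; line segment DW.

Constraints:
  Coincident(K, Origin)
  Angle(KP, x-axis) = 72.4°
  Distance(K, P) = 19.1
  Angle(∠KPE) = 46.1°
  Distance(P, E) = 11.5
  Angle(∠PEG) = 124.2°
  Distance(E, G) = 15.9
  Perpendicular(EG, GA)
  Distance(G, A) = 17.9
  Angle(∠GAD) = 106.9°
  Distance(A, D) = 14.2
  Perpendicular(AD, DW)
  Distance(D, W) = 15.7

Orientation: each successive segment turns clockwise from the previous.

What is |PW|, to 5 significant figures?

4.9018

∠GAD = 106.9° gives AD at 79.600° from the x-axis; with |AD| = 14.2, D = (-9.3728, 16.147). AD is perpendicular to DW, so DW runs at -10.400°; with |DW| = 15.7, W = (6.0693, 13.313). Then |PW| = |W − P| = 4.9018.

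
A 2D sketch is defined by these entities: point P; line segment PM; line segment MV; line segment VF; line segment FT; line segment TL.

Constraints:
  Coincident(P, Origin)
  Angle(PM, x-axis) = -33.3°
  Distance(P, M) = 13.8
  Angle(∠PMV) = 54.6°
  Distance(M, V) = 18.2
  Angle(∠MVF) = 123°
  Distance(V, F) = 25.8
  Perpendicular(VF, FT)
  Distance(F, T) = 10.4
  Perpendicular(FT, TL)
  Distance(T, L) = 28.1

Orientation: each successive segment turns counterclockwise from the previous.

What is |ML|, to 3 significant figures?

9.03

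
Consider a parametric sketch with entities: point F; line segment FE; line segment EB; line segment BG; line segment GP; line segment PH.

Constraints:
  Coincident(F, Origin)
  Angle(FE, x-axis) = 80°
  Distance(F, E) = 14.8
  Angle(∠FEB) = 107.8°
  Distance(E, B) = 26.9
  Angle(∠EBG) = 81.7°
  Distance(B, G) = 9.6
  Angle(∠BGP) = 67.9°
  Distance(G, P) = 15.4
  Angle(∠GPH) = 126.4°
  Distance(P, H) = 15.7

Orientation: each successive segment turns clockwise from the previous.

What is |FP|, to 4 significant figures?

20.84

F is at the origin; FE runs at 80.0° with length 14.8, so E = (2.570, 14.58). ∠FEB = 107.8° gives EB at 7.800° from the x-axis; with |EB| = 26.9, B = (29.22, 18.23). ∠EBG = 81.7° gives BG at -90.50° from the x-axis; with |BG| = 9.6, G = (29.14, 8.626). ∠BGP = 67.9° gives GP at 157.4° from the x-axis; with |GP| = 15.4, P = (14.92, 14.54). Then |FP| = |P − F| = 20.84.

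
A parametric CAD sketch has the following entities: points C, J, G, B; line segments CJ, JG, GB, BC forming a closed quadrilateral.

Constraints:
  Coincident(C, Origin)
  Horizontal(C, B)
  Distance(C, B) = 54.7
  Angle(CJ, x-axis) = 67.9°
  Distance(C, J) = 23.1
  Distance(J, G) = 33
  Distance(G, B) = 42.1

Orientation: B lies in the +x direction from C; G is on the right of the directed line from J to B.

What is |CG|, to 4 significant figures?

17.98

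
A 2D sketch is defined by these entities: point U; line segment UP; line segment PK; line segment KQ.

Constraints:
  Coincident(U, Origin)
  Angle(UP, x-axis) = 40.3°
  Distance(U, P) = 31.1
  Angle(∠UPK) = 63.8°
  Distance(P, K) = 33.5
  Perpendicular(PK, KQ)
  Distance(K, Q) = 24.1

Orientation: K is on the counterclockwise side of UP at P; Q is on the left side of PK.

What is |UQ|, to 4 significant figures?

20.13

U is at the origin; UP runs at 40.3° with length 31.1, so P = 31.1·(cos 40.3°, sin 40.3°) = (23.72, 20.12). ∠UPK = 63.8°, so PK runs at 40.3° + (180° − 63.8°) = 156.5° from the x-axis; with |PK| = 33.5, K = P + 33.5·(cos 156.5°, sin 156.5°) = (-7.003, 33.47). The perpendicularity gives KQ at right angles to PK; with |KQ| = 24.1 on the left of PK, Q = K + 24.1·(-0.3987, -0.9171) = (-16.61, 11.37). Then |UQ| = |Q − U| = 20.13.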